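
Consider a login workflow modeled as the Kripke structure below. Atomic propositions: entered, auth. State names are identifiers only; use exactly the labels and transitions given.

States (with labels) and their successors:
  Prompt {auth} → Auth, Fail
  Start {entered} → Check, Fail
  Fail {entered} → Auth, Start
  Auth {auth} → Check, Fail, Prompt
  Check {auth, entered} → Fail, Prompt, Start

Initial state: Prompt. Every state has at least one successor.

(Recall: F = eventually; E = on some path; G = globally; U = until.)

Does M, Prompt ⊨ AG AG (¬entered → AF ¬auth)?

States satisfying AG (¬entered → AF ¬auth): ∅.
States satisfying AG AG (¬entered → AF ¬auth): ∅.
Auth is reachable from Prompt and violates AG (¬entered → AF ¬auth), so AG fails at Prompt.
Prompt ∉ Sat(AG AG (¬entered → AF ¬auth)).

Does not hold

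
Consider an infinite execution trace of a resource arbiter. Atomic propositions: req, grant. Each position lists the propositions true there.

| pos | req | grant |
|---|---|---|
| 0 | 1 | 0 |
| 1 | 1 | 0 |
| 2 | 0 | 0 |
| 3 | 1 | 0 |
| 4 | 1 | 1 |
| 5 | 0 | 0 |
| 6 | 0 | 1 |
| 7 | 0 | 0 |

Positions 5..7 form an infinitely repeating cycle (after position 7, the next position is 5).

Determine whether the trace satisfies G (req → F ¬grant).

Satisfied

req → F ¬grant holds at every position 0..7, and those are all positions ever visited, so G (req → F ¬grant) holds.
Positions where req holds: 0, 1, 3, 4.
Check F ¬grant at each: 0→ok, 1→ok, 3→ok, 4→ok.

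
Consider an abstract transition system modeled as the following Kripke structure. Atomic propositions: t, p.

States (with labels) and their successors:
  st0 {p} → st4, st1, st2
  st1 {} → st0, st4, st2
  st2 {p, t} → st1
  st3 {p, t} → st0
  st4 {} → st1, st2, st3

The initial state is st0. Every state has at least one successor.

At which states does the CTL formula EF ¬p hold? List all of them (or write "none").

{st0, st1, st2, st3, st4}

States satisfying ¬p: {st1, st4}.
States satisfying EF ¬p: {st0, st1, st2, st3, st4}.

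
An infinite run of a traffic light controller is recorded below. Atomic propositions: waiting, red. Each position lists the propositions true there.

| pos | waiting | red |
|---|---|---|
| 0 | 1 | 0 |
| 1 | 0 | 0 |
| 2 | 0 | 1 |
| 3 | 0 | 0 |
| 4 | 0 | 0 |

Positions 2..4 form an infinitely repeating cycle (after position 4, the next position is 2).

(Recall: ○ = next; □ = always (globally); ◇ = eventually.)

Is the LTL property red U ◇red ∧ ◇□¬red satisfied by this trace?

Does not hold

Walking from position 0: ◇red first holds at position 0, and red holds at every earlier position along the way, so red U ◇red holds.
□¬red is false at every position 0..4, so it never becomes true and ◇□¬red fails.
At position 0: red U ◇red is true; ◇□¬red is false; so red U ◇red ∧ ◇□¬red is false.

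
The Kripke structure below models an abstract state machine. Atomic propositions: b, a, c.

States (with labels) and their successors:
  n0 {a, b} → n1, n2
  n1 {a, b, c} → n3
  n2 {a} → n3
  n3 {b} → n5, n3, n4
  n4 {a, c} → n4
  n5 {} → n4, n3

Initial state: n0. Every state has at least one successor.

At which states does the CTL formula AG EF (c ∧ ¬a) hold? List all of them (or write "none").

States satisfying EF (c ∧ ¬a): ∅.
States satisfying AG EF (c ∧ ¬a): ∅.

none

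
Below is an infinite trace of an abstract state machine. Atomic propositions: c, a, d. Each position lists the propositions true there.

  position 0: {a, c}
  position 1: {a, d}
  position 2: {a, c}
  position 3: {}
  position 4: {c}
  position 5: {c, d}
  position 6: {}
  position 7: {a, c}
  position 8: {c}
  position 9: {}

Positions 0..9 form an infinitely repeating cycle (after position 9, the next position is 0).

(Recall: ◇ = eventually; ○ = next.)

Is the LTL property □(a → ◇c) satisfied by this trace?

a → ◇c holds at every position 0..9, and those are all positions ever visited, so □(a → ◇c) holds.
Positions where a holds: 0, 1, 2, 7.
Check ◇c at each: 0→ok, 1→ok, 2→ok, 7→ok.

Satisfied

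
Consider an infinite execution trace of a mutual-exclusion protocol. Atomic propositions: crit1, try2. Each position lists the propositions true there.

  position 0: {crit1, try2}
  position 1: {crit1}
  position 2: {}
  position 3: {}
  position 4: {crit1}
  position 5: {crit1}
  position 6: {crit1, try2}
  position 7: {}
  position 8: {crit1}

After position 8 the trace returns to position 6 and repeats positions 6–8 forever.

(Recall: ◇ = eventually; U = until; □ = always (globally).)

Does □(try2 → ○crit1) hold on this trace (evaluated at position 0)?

try2 → ○crit1 must hold at every position from 0 onward. It fails at position 6, so □(try2 → ○crit1) is false.
Positions where try2 holds: 0, 6.
Check ○crit1 at each: 0→ok, 6→fails.

No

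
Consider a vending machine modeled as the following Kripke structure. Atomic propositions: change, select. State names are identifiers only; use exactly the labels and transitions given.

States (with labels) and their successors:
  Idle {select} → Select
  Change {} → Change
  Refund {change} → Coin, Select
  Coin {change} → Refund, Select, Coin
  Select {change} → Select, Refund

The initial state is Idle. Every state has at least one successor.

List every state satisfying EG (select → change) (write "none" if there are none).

{Change, Refund, Coin, Select}

States satisfying select → change: {Change, Refund, Coin, Select}.
States satisfying EG (select → change): {Change, Refund, Coin, Select}.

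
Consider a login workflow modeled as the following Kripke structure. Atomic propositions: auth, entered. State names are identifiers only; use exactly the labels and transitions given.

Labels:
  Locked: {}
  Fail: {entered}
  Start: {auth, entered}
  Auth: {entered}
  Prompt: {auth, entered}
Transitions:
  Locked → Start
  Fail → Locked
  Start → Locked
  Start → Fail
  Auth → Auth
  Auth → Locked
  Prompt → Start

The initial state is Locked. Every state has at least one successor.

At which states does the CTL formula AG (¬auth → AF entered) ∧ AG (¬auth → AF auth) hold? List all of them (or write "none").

{Locked, Fail, Start, Prompt}

States satisfying ¬auth → AF entered: {Locked, Fail, Start, Auth, Prompt}.
States satisfying AG (¬auth → AF entered): {Locked, Fail, Start, Auth, Prompt}.
States satisfying ¬auth → AF auth: {Locked, Fail, Start, Prompt}.
States satisfying AG (¬auth → AF auth): {Locked, Fail, Start, Prompt}.
States satisfying AG (¬auth → AF entered) ∧ AG (¬auth → AF auth): {Locked, Fail, Start, Prompt}.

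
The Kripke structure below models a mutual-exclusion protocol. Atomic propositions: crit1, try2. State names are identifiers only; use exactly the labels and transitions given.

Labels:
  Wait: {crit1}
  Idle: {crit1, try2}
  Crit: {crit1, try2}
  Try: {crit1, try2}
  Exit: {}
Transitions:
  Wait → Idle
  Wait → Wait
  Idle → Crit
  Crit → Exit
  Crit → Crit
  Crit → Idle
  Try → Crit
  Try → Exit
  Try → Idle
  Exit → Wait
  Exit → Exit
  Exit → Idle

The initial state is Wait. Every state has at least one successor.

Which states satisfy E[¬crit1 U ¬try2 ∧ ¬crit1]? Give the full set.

{Exit}

States satisfying ¬crit1: {Exit}.
States satisfying ¬try2 ∧ ¬crit1: {Exit}.
States satisfying E[¬crit1 U ¬try2 ∧ ¬crit1]: {Exit}.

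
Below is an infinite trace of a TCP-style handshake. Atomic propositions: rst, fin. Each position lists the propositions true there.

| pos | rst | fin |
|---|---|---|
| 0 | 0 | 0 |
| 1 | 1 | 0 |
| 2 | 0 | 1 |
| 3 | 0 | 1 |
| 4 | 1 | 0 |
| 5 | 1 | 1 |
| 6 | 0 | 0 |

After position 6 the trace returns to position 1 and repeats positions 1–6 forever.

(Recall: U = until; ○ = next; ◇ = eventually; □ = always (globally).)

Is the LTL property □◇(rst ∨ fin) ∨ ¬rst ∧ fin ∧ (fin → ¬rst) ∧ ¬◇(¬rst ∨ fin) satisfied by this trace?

◇(rst ∨ fin) holds at every position 0..6, and those are all positions ever visited, so □◇(rst ∨ fin) holds.
At position 0: □◇(rst ∨ fin) is true; ¬rst ∧ fin ∧ (fin → ¬rst) ∧ ¬◇(¬rst ∨ fin) is false; so □◇(rst ∨ fin) ∨ ¬rst ∧ fin ∧ (fin → ¬rst) ∧ ¬◇(¬rst ∨ fin) is true.

Yes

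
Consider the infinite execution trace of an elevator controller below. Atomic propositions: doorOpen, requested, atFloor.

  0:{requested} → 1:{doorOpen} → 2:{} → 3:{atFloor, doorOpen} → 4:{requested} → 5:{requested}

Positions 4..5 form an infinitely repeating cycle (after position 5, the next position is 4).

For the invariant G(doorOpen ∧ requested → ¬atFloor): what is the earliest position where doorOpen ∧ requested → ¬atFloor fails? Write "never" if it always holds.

doorOpen ∧ requested → ¬atFloor holds at every position 0..5, and those are all the positions the trace ever visits, so the invariant G(doorOpen ∧ requested → ¬atFloor) is never violated.

never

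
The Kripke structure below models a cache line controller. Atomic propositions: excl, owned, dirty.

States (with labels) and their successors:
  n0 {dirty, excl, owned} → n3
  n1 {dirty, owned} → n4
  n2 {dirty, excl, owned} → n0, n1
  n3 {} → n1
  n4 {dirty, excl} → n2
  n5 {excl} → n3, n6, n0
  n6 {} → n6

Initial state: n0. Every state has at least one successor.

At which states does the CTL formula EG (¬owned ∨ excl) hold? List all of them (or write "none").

States satisfying ¬owned ∨ excl: {n0, n2, n3, n4, n5, n6}.
States satisfying EG (¬owned ∨ excl): {n5, n6}.

{n5, n6}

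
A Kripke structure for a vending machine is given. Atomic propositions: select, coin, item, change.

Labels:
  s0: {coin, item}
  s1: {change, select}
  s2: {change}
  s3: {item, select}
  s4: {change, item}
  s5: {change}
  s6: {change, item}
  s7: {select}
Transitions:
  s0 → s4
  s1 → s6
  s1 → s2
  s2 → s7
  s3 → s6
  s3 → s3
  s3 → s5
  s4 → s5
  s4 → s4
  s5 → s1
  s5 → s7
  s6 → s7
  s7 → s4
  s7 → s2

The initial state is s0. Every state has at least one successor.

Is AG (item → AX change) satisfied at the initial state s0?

Does not hold

States satisfying item → AX change: {s0, s1, s2, s4, s5, s7}.
States satisfying AG (item → AX change): ∅.
s6 is reachable from s0 and violates item → AX change, so AG fails at s0.
s0 ∉ Sat(AG (item → AX change)).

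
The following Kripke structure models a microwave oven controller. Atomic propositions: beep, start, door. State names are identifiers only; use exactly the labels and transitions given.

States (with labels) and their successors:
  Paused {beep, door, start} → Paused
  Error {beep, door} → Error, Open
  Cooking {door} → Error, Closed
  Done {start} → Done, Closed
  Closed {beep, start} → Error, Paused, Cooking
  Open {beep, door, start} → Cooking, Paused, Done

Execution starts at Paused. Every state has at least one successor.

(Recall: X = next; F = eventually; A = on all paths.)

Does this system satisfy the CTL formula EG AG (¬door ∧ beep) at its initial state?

Violated

States satisfying AG (¬door ∧ beep): ∅.
States satisfying EG AG (¬door ∧ beep): ∅.
No suitable path/successor from Paused witnesses the formula.
Paused ∉ Sat(EG AG (¬door ∧ beep)).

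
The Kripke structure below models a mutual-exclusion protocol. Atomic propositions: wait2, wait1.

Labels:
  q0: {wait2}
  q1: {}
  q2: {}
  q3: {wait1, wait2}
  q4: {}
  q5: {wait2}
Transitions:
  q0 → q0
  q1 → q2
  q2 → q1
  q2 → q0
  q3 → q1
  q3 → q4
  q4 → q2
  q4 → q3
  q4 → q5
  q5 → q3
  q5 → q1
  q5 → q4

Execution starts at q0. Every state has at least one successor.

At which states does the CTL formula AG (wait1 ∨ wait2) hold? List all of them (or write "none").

{q0}

States satisfying wait1 ∨ wait2: {q0, q3, q5}.
States satisfying AG (wait1 ∨ wait2): {q0}.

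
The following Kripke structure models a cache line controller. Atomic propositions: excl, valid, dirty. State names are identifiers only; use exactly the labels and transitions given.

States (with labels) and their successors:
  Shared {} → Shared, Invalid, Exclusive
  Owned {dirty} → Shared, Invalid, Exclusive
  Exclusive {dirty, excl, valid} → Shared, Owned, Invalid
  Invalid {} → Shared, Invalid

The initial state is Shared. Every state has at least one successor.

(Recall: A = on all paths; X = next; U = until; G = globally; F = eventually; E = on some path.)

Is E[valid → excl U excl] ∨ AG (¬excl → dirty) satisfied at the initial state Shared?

Satisfied

States satisfying valid → excl: {Shared, Owned, Exclusive, Invalid}.
States satisfying excl: {Exclusive}.
States satisfying E[valid → excl U excl]: {Shared, Owned, Exclusive, Invalid}.
States satisfying ¬excl → dirty: {Owned, Exclusive}.
States satisfying AG (¬excl → dirty): ∅.
States satisfying E[valid → excl U excl] ∨ AG (¬excl → dirty): {Shared, Owned, Exclusive, Invalid}.
Shared ∈ Sat(E[valid → excl U excl] ∨ AG (¬excl → dirty)).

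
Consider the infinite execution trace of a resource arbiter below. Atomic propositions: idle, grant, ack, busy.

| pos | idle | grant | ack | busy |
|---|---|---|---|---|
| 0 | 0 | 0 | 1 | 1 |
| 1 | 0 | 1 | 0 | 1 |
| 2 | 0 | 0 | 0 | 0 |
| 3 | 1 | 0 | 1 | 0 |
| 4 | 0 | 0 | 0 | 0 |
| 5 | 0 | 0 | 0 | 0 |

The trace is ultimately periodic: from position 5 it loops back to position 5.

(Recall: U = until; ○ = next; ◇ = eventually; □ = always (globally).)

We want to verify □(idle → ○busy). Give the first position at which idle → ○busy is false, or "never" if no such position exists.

Check idle → ○busy at each position in order: 0 ✓, 1 ✓, 2 ✓.
At position 3 the labels are {ack, idle} and the next position 4 has {}, so idle → ○busy is false there. This is the first violation.

3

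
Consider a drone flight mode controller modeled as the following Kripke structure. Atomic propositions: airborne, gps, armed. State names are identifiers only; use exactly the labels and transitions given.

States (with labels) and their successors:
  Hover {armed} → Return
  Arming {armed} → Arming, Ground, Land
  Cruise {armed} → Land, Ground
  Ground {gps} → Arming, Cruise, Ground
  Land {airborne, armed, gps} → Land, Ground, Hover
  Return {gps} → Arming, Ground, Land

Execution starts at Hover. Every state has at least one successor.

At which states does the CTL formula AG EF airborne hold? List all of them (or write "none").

States satisfying EF airborne: {Hover, Arming, Cruise, Ground, Land, Return}.
States satisfying AG EF airborne: {Hover, Arming, Cruise, Ground, Land, Return}.

{Hover, Arming, Cruise, Ground, Land, Return}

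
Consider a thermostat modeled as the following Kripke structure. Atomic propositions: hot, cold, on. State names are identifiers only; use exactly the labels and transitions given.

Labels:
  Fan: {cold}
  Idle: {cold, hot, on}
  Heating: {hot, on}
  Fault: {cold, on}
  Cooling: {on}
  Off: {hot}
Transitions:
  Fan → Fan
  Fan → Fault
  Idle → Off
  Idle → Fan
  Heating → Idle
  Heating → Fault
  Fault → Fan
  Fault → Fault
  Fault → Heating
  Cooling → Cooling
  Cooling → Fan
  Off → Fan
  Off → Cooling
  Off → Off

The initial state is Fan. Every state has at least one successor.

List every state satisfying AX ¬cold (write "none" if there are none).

none

States satisfying ¬cold: {Heating, Cooling, Off}.
States satisfying AX ¬cold: ∅.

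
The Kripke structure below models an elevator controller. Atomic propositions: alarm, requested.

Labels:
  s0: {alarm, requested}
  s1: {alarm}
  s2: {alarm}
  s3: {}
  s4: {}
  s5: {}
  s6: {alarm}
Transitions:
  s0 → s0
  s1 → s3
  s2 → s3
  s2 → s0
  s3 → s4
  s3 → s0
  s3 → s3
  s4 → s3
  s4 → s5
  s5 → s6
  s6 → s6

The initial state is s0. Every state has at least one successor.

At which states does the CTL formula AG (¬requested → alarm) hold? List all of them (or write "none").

States satisfying ¬requested → alarm: {s0, s1, s2, s6}.
States satisfying AG (¬requested → alarm): {s0, s6}.

{s0, s6}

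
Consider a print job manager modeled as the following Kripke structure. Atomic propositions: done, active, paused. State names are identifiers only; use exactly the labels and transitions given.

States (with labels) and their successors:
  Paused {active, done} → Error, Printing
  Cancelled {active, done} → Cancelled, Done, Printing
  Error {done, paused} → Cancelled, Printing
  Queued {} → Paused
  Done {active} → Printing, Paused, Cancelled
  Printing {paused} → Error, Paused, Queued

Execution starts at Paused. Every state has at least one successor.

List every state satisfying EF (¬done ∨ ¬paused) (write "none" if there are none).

{Paused, Cancelled, Error, Queued, Done, Printing}

States satisfying ¬done ∨ ¬paused: {Paused, Cancelled, Queued, Done, Printing}.
States satisfying EF (¬done ∨ ¬paused): {Paused, Cancelled, Error, Queued, Done, Printing}.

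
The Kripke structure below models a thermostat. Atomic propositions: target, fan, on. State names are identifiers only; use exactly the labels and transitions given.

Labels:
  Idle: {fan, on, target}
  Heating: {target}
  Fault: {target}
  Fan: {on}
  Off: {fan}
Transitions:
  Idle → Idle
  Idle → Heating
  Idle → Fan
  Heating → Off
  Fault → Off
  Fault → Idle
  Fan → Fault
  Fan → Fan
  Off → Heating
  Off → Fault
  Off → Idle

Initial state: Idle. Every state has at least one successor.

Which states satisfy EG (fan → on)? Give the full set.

States satisfying fan → on: {Idle, Heating, Fault, Fan}.
States satisfying EG (fan → on): {Idle, Fault, Fan}.

{Idle, Fault, Fan}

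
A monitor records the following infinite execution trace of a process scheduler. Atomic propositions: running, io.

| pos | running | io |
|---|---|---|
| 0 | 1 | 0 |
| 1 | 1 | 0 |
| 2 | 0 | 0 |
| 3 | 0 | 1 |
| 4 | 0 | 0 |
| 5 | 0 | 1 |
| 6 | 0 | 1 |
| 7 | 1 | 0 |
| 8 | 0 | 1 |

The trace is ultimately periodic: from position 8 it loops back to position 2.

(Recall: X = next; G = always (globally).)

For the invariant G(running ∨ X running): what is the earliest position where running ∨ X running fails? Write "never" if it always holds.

2

Check running ∨ X running at each position in order: 0 ✓, 1 ✓.
At position 2 the labels are {} and the next position 3 has {io}, so running ∨ X running is false there. This is the first violation.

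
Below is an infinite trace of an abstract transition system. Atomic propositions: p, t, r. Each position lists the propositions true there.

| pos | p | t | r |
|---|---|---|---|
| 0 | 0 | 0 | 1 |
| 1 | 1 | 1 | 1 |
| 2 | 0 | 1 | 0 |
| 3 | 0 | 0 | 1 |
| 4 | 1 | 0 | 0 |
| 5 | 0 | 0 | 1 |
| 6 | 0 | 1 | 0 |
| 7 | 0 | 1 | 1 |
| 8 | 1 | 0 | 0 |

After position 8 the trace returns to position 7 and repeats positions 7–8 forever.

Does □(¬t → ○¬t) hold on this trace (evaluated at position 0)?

Does not hold

¬t → ○¬t must hold at every position from 0 onward. It fails at position 0, so □(¬t → ○¬t) is false.
Positions where ¬t holds: 0, 3, 4, 5, 8.
Check ○¬t at each: 0→fails, 3→ok, 4→ok, 5→fails, 8→fails.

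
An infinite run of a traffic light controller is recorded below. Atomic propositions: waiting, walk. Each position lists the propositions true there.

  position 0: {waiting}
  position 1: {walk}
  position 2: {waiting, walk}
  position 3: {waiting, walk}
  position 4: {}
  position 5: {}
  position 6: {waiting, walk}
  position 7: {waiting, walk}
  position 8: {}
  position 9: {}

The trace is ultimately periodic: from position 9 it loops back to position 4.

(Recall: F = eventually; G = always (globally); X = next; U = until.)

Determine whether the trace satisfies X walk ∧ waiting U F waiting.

Satisfied

The position after 0 is 1; walk is true there.
Walking from position 0: F waiting first holds at position 0, and waiting holds at every earlier position along the way, so waiting U F waiting holds.
At position 0: X walk is true; waiting U F waiting is true; so X walk ∧ waiting U F waiting is true.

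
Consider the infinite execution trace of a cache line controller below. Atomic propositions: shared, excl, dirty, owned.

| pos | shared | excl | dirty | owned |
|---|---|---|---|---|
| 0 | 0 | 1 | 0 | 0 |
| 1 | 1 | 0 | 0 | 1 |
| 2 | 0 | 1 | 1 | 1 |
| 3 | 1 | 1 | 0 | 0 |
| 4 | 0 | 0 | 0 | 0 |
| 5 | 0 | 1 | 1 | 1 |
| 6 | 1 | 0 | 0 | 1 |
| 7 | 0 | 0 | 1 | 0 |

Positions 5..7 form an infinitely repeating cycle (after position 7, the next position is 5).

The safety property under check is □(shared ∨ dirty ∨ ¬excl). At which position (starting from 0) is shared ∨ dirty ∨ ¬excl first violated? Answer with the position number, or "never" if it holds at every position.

0

At position 0 the labels are {excl}, so shared ∨ dirty ∨ ¬excl is false there. This is the first violation.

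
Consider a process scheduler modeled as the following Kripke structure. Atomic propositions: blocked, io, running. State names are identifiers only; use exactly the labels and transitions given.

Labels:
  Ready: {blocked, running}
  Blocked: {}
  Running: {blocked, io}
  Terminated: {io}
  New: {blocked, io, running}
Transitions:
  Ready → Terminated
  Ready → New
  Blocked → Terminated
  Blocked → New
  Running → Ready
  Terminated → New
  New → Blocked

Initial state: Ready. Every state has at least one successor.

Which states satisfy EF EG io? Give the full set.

States satisfying EG io: ∅.
States satisfying EF EG io: ∅.

none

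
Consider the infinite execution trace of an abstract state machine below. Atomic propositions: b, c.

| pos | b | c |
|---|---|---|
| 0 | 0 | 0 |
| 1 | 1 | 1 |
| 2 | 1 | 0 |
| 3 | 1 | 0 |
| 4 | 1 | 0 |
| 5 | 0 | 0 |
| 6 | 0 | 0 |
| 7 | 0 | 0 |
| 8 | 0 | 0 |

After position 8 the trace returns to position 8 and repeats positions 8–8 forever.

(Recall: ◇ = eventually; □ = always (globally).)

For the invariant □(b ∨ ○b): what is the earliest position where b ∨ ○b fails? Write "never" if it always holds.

Check b ∨ ○b at each position in order: 0 ✓, 1 ✓, 2 ✓, 3 ✓, 4 ✓.
At position 5 the labels are {} and the next position 6 has {}, so b ∨ ○b is false there. This is the first violation.

5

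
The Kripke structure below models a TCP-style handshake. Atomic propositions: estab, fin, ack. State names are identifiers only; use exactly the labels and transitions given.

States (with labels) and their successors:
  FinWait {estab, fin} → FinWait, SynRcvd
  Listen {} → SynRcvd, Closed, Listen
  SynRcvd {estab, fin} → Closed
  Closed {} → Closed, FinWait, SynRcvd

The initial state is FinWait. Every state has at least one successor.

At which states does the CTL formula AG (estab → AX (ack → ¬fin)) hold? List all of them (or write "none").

{FinWait, Listen, SynRcvd, Closed}

States satisfying estab → AX (ack → ¬fin): {FinWait, Listen, SynRcvd, Closed}.
States satisfying AG (estab → AX (ack → ¬fin)): {FinWait, Listen, SynRcvd, Closed}.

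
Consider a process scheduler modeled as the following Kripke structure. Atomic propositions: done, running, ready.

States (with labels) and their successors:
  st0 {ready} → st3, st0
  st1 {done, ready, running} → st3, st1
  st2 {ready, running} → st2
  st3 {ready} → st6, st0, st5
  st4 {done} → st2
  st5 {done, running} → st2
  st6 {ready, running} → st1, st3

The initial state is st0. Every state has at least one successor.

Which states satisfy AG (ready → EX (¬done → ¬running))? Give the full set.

none

States satisfying ready → EX (¬done → ¬running): {st0, st1, st3, st4, st5, st6}.
States satisfying AG (ready → EX (¬done → ¬running)): ∅.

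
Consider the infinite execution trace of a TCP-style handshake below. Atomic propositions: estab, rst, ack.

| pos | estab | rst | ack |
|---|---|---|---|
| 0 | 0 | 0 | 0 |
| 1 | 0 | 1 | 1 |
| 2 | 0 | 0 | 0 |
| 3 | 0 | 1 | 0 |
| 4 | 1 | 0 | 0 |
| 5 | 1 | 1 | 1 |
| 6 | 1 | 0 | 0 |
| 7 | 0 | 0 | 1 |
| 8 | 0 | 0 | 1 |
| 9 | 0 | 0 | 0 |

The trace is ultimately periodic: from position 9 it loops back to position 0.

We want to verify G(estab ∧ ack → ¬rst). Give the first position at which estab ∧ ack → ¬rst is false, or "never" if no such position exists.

Check estab ∧ ack → ¬rst at each position in order: 0 ✓, 1 ✓, 2 ✓, 3 ✓, 4 ✓.
At position 5 the labels are {ack, estab, rst}, so estab ∧ ack → ¬rst is false there. This is the first violation.

5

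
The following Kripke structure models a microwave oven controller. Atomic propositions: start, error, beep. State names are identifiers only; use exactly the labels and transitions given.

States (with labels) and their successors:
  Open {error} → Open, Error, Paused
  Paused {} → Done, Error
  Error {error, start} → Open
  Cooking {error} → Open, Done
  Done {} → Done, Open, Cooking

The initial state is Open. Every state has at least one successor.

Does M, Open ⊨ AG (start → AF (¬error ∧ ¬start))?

States satisfying start → AF (¬error ∧ ¬start): {Open, Paused, Cooking, Done}.
States satisfying AG (start → AF (¬error ∧ ¬start)): ∅.
Error is reachable from Open and violates start → AF (¬error ∧ ¬start), so AG fails at Open.
Open ∉ Sat(AG (start → AF (¬error ∧ ¬start))).

Violated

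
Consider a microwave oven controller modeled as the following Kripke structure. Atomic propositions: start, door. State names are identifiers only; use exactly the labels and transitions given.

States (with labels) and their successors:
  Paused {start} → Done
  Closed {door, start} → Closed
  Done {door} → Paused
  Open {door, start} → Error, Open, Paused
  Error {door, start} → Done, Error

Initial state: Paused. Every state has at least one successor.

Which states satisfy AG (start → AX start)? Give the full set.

States satisfying start → AX start: {Closed, Done, Open}.
States satisfying AG (start → AX start): {Closed}.

{Closed}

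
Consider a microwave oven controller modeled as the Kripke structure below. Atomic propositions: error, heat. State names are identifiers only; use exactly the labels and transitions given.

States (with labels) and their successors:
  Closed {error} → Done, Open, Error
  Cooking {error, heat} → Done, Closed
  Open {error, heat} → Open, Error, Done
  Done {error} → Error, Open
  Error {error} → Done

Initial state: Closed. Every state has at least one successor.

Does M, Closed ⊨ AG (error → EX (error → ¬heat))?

States satisfying error → EX (error → ¬heat): {Closed, Cooking, Open, Done, Error}.
States satisfying AG (error → EX (error → ¬heat)): {Closed, Cooking, Open, Done, Error}.
Every state reachable from Closed satisfies error → EX (error → ¬heat).
Closed ∈ Sat(AG (error → EX (error → ¬heat))).

Yes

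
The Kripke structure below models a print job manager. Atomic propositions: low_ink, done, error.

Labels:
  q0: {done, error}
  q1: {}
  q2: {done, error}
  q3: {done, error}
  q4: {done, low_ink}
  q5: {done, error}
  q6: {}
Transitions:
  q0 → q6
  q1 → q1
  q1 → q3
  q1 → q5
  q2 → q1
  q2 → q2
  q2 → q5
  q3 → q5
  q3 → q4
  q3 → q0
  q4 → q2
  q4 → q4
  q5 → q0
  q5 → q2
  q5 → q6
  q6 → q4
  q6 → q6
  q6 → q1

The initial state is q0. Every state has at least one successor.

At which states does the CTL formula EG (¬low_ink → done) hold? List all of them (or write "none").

States satisfying ¬low_ink → done: {q0, q2, q3, q4, q5}.
States satisfying EG (¬low_ink → done): {q2, q3, q4, q5}.

{q2, q3, q4, q5}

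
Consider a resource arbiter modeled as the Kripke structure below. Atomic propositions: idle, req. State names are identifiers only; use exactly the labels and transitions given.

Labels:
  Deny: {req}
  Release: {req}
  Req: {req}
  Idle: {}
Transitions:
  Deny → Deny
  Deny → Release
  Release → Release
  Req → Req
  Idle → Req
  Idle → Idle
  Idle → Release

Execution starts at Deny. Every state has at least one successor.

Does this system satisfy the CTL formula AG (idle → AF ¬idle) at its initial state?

Yes

States satisfying idle → AF ¬idle: {Deny, Release, Req, Idle}.
States satisfying AG (idle → AF ¬idle): {Deny, Release, Req, Idle}.
Every state reachable from Deny satisfies idle → AF ¬idle.
Deny ∈ Sat(AG (idle → AF ¬idle)).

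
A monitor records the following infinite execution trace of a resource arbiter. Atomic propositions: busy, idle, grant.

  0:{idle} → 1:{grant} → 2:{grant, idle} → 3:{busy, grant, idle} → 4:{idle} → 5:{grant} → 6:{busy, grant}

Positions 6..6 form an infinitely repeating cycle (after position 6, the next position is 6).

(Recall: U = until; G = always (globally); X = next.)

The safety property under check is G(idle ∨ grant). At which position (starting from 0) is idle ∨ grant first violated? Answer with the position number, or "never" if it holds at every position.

idle ∨ grant holds at every position 0..6, and those are all the positions the trace ever visits, so the invariant G(idle ∨ grant) is never violated.

never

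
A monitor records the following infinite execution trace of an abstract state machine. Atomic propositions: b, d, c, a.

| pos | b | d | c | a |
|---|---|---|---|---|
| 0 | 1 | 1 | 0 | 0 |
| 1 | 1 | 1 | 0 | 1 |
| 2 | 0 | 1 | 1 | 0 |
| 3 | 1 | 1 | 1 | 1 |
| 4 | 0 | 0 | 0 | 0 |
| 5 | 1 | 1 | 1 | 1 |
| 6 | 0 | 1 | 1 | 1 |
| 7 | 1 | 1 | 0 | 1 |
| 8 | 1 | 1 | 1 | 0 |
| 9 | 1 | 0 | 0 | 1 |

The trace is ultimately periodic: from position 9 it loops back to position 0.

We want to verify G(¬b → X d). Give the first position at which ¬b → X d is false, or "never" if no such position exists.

¬b → X d holds at every position 0..9, and those are all the positions the trace ever visits, so the invariant G(¬b → X d) is never violated.

never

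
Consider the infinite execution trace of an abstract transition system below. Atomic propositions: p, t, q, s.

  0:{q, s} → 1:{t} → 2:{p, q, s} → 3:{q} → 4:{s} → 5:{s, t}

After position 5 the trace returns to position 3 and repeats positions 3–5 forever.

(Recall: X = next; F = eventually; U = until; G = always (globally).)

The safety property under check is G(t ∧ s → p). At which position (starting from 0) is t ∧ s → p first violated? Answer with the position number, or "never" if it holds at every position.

5

Check t ∧ s → p at each position in order: 0 ✓, 1 ✓, 2 ✓, 3 ✓, 4 ✓.
At position 5 the labels are {s, t}, so t ∧ s → p is false there. This is the first violation.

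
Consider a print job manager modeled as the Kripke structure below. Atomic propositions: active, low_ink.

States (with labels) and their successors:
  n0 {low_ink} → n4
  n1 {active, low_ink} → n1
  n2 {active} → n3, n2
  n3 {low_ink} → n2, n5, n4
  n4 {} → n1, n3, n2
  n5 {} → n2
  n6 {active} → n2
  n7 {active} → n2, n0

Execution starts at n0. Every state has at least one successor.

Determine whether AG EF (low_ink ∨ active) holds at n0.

Holds

States satisfying EF (low_ink ∨ active): {n0, n1, n2, n3, n4, n5, n6, n7}.
States satisfying AG EF (low_ink ∨ active): {n0, n1, n2, n3, n4, n5, n6, n7}.
Every state reachable from n0 satisfies EF (low_ink ∨ active).
n0 ∈ Sat(AG EF (low_ink ∨ active)).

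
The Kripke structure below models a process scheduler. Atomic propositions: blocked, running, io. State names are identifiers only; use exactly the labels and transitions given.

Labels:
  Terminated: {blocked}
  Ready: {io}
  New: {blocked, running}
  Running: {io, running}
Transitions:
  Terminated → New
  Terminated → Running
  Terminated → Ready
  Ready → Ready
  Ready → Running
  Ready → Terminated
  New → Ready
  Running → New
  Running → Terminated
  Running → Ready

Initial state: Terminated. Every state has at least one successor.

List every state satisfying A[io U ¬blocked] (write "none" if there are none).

{Ready, Running}

States satisfying io: {Ready, Running}.
States satisfying ¬blocked: {Ready, Running}.
States satisfying A[io U ¬blocked]: {Ready, Running}.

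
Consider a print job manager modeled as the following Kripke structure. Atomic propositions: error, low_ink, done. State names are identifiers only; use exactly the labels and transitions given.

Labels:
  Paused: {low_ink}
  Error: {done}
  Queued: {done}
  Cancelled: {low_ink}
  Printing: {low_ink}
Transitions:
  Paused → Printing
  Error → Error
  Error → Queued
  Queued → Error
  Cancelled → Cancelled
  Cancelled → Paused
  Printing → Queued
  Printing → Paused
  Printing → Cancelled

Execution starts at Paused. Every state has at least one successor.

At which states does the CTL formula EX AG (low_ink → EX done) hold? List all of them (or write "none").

States satisfying AG (low_ink → EX done): {Error, Queued}.
States satisfying EX AG (low_ink → EX done): {Error, Queued, Printing}.

{Error, Queued, Printing}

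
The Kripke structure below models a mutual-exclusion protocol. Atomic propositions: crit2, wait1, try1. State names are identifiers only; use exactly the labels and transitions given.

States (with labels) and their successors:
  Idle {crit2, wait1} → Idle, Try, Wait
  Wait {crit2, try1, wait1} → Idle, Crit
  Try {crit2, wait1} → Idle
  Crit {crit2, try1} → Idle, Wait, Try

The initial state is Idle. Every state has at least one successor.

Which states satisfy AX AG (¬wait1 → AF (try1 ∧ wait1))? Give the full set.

none

States satisfying AG (¬wait1 → AF (try1 ∧ wait1)): ∅.
States satisfying AX AG (¬wait1 → AF (try1 ∧ wait1)): ∅.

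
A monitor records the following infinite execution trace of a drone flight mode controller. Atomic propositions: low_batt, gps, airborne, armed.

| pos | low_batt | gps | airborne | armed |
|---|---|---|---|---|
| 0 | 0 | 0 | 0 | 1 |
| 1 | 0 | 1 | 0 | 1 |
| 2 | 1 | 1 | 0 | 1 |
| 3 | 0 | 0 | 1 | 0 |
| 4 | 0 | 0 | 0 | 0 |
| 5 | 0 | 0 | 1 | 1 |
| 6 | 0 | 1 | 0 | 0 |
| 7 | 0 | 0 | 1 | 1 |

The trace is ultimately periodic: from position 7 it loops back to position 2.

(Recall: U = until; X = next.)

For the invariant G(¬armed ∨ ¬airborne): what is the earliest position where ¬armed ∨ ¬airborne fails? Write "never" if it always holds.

5

Check ¬armed ∨ ¬airborne at each position in order: 0 ✓, 1 ✓, 2 ✓, 3 ✓, 4 ✓.
At position 5 the labels are {airborne, armed}, so ¬armed ∨ ¬airborne is false there. This is the first violation.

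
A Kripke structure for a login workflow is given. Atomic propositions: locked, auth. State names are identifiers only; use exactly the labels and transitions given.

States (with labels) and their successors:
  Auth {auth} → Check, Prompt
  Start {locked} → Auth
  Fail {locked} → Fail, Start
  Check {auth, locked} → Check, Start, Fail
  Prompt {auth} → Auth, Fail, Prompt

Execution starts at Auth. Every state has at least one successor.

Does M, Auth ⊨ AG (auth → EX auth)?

Satisfied

States satisfying auth → EX auth: {Auth, Start, Fail, Check, Prompt}.
States satisfying AG (auth → EX auth): {Auth, Start, Fail, Check, Prompt}.
Every state reachable from Auth satisfies auth → EX auth.
Auth ∈ Sat(AG (auth → EX auth)).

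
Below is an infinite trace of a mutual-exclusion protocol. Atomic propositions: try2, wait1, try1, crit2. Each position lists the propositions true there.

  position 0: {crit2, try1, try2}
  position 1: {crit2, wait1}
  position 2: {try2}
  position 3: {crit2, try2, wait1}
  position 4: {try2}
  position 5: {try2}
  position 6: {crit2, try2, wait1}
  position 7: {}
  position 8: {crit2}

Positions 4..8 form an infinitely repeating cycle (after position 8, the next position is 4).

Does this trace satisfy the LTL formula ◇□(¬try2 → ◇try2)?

Satisfied

□(¬try2 → ◇try2) holds at position 0, which is reachable from 0, so ◇□(¬try2 → ◇try2) holds.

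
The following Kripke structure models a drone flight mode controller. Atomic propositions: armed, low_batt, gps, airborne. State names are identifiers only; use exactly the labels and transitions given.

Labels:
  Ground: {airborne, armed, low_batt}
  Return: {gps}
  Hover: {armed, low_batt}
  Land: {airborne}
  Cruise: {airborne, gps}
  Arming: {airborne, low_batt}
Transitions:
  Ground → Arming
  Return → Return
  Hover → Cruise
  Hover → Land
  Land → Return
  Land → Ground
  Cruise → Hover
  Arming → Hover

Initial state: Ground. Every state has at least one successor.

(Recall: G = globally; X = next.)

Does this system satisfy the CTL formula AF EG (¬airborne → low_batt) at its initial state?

Satisfied

States satisfying EG (¬airborne → low_batt): {Ground, Hover, Land, Cruise, Arming}.
States satisfying AF EG (¬airborne → low_batt): {Ground, Hover, Land, Cruise, Arming}.
Ground ∈ Sat(AF EG (¬airborne → low_batt)).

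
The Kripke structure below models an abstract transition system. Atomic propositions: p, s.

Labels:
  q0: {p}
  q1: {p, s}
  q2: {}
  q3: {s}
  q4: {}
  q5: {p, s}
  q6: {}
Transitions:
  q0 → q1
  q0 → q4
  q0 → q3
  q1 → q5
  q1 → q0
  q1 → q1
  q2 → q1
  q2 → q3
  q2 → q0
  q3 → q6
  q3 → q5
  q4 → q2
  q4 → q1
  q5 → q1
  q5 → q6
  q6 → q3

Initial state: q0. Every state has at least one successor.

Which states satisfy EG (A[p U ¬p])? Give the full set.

{q2, q3, q4, q6}

States satisfying A[p U ¬p]: {q2, q3, q4, q6}.
States satisfying EG (A[p U ¬p]): {q2, q3, q4, q6}.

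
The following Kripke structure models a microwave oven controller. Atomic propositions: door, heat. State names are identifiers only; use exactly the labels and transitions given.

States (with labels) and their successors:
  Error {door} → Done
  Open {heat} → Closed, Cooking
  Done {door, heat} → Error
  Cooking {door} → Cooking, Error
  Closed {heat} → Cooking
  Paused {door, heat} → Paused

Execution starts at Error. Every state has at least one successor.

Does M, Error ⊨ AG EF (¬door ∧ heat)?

States satisfying EF (¬door ∧ heat): {Open, Closed}.
States satisfying AG EF (¬door ∧ heat): ∅.
Done is reachable from Error and violates EF (¬door ∧ heat), so AG fails at Error.
Error ∉ Sat(AG EF (¬door ∧ heat)).

No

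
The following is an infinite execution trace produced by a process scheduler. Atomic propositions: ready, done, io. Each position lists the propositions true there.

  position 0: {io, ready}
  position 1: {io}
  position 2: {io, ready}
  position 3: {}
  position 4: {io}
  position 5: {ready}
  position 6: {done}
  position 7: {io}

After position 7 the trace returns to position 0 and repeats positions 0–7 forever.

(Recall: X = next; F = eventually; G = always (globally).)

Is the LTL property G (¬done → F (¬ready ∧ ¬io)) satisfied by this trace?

¬done → F (¬ready ∧ ¬io) holds at every position 0..7, and those are all positions ever visited, so G (¬done → F (¬ready ∧ ¬io)) holds.
Positions where ¬done holds: 0, 1, 2, 3, 4, 5, 7.
Check F (¬ready ∧ ¬io) at each: 0→ok, 1→ok, 2→ok, 3→ok, 4→ok, 5→ok, 7→ok.

Yes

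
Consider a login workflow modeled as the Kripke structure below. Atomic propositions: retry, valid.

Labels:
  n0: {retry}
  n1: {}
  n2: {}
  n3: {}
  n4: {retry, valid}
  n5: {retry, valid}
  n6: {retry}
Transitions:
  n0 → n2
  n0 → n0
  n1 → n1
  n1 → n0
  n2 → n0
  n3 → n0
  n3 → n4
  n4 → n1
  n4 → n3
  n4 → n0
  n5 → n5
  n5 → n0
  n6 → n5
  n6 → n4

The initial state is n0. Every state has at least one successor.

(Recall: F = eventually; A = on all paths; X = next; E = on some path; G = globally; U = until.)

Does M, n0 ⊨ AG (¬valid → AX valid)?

States satisfying ¬valid → AX valid: {n4, n5, n6}.
States satisfying AG (¬valid → AX valid): ∅.
n0 is reachable from n0 and violates ¬valid → AX valid, so AG fails at n0.
n0 ∉ Sat(AG (¬valid → AX valid)).

Does not hold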